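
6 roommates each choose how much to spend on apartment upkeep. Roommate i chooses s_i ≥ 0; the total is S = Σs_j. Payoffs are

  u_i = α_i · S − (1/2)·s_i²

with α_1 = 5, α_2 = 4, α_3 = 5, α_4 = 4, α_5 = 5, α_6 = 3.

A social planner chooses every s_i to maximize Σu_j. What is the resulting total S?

156

Planner FOC: ∂(Σu_j)/∂s_i = (Σα_j) − s_i = 0, so s_i^SO = Σα_j = 26 for every i; S^SO = 156.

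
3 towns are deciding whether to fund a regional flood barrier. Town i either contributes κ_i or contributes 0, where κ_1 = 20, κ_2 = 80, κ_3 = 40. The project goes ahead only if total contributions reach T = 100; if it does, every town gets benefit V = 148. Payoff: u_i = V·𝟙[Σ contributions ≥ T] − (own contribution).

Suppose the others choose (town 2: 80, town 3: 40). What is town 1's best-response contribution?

Others' total = 120 ≥ 100; contributing adds cost 20 for no extra benefit.
Best response: 0.

0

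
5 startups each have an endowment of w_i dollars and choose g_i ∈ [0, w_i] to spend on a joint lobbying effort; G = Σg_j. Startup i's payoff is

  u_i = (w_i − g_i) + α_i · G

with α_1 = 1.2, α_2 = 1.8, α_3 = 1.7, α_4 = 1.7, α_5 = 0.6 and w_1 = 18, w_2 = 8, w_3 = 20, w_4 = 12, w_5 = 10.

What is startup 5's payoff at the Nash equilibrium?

∂u_i/∂g_i = α_i − 1, so startup i contributes w_i if α_i > 1, else 0.
α_i > 1 for i ∈ {1, 2, 3, 4}; NE contributions (18, 8, 20, 12, 0), G = 58.
u_5 = (10 − 0) + 0.6·58 = 44.8.

44.8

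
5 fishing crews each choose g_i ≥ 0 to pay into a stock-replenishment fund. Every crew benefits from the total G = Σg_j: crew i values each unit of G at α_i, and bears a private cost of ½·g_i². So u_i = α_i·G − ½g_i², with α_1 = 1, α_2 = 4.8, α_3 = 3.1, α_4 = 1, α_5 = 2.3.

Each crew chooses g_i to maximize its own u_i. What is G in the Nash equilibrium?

Crew i's FOC: ∂u_i/∂g_i = α_i − g_i = 0, so g_i* = α_i.
NE contributions = (1, 4.8, 3.1, 1, 2.3); G = 12.2.

12.2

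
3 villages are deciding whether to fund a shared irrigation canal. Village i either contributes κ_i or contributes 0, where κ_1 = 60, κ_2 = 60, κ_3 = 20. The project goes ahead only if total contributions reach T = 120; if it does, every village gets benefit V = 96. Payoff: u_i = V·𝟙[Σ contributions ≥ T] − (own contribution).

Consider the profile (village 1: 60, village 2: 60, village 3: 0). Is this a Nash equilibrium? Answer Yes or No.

Yes

Total = 120 ≥ 120: provided.
Village 1 (pledges 60, payoff 36): dropping to 0 → total 60, payoff 0. No gain.
Village 2 (pledges 60, payoff 36): dropping to 0 → total 60, payoff 0. No gain.
Village 3 (pledges 0, payoff 96): pledging 20 → total 140, payoff 76. No gain.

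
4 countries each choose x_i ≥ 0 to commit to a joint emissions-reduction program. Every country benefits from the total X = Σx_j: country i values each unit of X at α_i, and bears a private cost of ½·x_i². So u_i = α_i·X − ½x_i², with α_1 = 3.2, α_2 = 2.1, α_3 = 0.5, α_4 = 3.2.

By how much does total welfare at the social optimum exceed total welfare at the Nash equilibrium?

Country i's FOC: ∂u_i/∂x_i = α_i − x_i = 0, so x_i* = α_i.
NE contributions = (3.2, 2.1, 0.5, 3.2); X = 9.
W^NE = (Σα)·X − ½Σα_i² = 9² − ½·25.14 = 68.43.
Planner sets x_i = Σα_j = 9 for every i, so X^SO = 4·9 = 36.
W^SO = (Σα)·X^SO − ½·4·(Σα)² = (4/2)·9² = 162.
Deadweight loss = W^SO − W^NE = 93.57.

93.57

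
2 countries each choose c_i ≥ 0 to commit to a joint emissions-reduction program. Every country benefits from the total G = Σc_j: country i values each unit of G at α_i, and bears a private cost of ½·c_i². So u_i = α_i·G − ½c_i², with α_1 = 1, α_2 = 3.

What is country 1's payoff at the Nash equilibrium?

3.5

Country i's FOC: ∂u_i/∂c_i = α_i − c_i = 0, so c_i* = α_i.
NE contributions = (1, 3); G = 4.
u_1 = α_1·G − ½·(c_1)² = 1·4 − ½·1² = 3.5.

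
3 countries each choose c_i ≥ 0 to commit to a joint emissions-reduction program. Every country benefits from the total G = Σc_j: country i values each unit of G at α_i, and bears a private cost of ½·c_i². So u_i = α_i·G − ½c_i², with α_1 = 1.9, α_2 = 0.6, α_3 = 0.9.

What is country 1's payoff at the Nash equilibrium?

Country i's FOC: ∂u_i/∂c_i = α_i − c_i = 0, so c_i* = α_i.
NE contributions = (1.9, 0.6, 0.9); G = 3.4.
u_1 = α_1·G − ½·(c_1)² = 1.9·3.4 − ½·1.9² = 4.655.

4.655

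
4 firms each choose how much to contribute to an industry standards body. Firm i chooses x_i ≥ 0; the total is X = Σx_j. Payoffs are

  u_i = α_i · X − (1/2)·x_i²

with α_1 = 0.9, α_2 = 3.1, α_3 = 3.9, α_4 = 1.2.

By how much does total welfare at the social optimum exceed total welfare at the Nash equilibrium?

Firm i's FOC: ∂u_i/∂x_i = α_i − x_i = 0, so x_i* = α_i.
NE contributions = (0.9, 3.1, 3.9, 1.2); X = 9.1.
W^NE = (Σα)·X − ½Σα_i² = 9.1² − ½·27.07 = 69.275.
Planner sets x_i = Σα_j = 9.1 for every i, so X^SO = 4·9.1 = 36.4.
W^SO = (Σα)·X^SO − ½·4·(Σα)² = (4/2)·9.1² = 165.62.
Deadweight loss = W^SO − W^NE = 96.345.

96.345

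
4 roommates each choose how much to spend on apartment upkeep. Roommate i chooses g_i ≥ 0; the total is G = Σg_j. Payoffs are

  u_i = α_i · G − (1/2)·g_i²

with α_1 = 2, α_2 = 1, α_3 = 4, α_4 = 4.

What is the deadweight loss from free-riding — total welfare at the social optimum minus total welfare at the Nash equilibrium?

Roommate i's FOC: ∂u_i/∂g_i = α_i − g_i = 0, so g_i* = α_i.
NE contributions = (2, 1, 4, 4); G = 11.
W^NE = (Σα)·G − ½Σα_i² = 11² − ½·37 = 102.5.
Planner sets g_i = Σα_j = 11 for every i, so G^SO = 4·11 = 44.
W^SO = (Σα)·G^SO − ½·4·(Σα)² = (4/2)·11² = 242.
Deadweight loss = W^SO − W^NE = 139.5.

139.5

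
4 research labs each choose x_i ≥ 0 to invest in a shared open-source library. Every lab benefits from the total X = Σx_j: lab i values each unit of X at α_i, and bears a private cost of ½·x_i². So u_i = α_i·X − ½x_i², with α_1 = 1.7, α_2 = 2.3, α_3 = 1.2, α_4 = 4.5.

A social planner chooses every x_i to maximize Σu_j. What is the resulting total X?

Planner FOC: ∂(Σu_j)/∂x_i = (Σα_j) − x_i = 0, so x_i^SO = Σα_j = 9.7 for every i; X^SO = 38.8.

38.8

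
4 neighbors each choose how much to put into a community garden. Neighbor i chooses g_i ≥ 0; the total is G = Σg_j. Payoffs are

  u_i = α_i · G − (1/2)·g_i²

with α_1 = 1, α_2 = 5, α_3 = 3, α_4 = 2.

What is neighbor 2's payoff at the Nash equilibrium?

42.5

Neighbor i's FOC: ∂u_i/∂g_i = α_i − g_i = 0, so g_i* = α_i.
NE contributions = (1, 5, 3, 2); G = 11.
u_2 = α_2·G − ½·(g_2)² = 5·11 − ½·5² = 42.5.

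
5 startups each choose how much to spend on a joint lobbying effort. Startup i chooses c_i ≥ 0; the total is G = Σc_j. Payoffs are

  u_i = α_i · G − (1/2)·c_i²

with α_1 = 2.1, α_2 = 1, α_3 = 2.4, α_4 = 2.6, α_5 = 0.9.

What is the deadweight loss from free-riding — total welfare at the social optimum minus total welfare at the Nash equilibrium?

Startup i's FOC: ∂u_i/∂c_i = α_i − c_i = 0, so c_i* = α_i.
NE contributions = (2.1, 1, 2.4, 2.6, 0.9); G = 9.
W^NE = (Σα)·G − ½Σα_i² = 9² − ½·18.74 = 71.63.
Planner sets c_i = Σα_j = 9 for every i, so G^SO = 5·9 = 45.
W^SO = (Σα)·G^SO − ½·5·(Σα)² = (5/2)·9² = 202.5.
Deadweight loss = W^SO − W^NE = 130.87.

130.87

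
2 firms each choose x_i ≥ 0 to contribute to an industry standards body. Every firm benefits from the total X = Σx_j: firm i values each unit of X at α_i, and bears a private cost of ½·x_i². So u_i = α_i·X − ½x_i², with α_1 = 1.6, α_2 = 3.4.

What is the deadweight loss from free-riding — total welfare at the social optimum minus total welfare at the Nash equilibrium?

7.06

Firm i's FOC: ∂u_i/∂x_i = α_i − x_i = 0, so x_i* = α_i.
NE contributions = (1.6, 3.4); X = 5.
W^NE = (Σα)·X − ½Σα_i² = 5² − ½·14.12 = 17.94.
Planner sets x_i = Σα_j = 5 for every i, so X^SO = 2·5 = 10.
W^SO = (Σα)·X^SO − ½·2·(Σα)² = (2/2)·5² = 25.
Deadweight loss = W^SO − W^NE = 7.06.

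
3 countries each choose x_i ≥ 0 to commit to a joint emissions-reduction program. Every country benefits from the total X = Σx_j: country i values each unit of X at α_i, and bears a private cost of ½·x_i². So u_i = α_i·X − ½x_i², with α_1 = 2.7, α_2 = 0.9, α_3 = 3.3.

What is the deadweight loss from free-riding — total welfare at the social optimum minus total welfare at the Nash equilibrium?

Country i's FOC: ∂u_i/∂x_i = α_i − x_i = 0, so x_i* = α_i.
NE contributions = (2.7, 0.9, 3.3); X = 6.9.
W^NE = (Σα)·X − ½Σα_i² = 6.9² − ½·18.99 = 38.115.
Planner sets x_i = Σα_j = 6.9 for every i, so X^SO = 3·6.9 = 20.7.
W^SO = (Σα)·X^SO − ½·3·(Σα)² = (3/2)·6.9² = 71.415.
Deadweight loss = W^SO − W^NE = 33.3.

33.3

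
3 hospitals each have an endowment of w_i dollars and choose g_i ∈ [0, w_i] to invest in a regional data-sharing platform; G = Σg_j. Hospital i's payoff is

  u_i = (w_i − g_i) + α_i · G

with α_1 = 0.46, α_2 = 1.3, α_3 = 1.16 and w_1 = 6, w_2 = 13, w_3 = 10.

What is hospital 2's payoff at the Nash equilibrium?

29.9

∂u_i/∂g_i = α_i − 1, so hospital i contributes w_i if α_i > 1, else 0.
α_i > 1 for i ∈ {2, 3}; NE contributions (0, 13, 10), G = 23.
u_2 = (13 − 13) + 1.3·23 = 29.9.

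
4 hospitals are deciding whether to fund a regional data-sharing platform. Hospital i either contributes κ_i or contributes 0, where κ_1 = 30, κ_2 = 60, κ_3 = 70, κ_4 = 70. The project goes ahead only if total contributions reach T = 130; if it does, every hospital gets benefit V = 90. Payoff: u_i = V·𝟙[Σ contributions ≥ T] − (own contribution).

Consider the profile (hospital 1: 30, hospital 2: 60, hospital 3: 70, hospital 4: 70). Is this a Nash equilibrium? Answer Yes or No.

No

Total = 230 ≥ 130: provided.
Hospital 1 (pledges 30, payoff 60): dropping to 0 → total 200, payoff 90. Profitable deviation.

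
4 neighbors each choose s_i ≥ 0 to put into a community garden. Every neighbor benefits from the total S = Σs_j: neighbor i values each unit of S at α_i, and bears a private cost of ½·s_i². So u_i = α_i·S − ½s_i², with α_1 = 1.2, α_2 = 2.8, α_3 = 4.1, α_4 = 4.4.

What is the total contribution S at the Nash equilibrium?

12.5

Neighbor i's FOC: ∂u_i/∂s_i = α_i − s_i = 0, so s_i* = α_i.
NE contributions = (1.2, 2.8, 4.1, 4.4); S = 12.5.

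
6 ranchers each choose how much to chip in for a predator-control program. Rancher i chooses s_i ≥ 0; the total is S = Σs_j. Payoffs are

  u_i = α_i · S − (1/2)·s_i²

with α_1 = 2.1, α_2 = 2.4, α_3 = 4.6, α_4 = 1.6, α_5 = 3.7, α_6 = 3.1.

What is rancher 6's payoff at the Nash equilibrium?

Rancher i's FOC: ∂u_i/∂s_i = α_i − s_i = 0, so s_i* = α_i.
NE contributions = (2.1, 2.4, 4.6, 1.6, 3.7, 3.1); S = 17.5.
u_6 = α_6·S − ½·(s_6)² = 3.1·17.5 − ½·3.1² = 49.445.

49.445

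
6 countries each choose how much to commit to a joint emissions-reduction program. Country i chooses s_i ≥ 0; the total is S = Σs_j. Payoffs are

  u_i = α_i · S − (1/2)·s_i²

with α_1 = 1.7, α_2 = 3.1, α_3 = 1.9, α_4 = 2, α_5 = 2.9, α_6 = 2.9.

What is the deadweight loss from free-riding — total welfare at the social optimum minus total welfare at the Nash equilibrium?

438.965

Country i's FOC: ∂u_i/∂s_i = α_i − s_i = 0, so s_i* = α_i.
NE contributions = (1.7, 3.1, 1.9, 2, 2.9, 2.9); S = 14.5.
W^NE = (Σα)·S − ½Σα_i² = 14.5² − ½·36.93 = 191.785.
Planner sets s_i = Σα_j = 14.5 for every i, so S^SO = 6·14.5 = 87.
W^SO = (Σα)·S^SO − ½·6·(Σα)² = (6/2)·14.5² = 630.75.
Deadweight loss = W^SO − W^NE = 438.965.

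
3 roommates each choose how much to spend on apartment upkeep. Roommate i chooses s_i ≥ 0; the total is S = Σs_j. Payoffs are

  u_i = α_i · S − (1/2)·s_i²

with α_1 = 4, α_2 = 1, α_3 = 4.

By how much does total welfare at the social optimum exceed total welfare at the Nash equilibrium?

Roommate i's FOC: ∂u_i/∂s_i = α_i − s_i = 0, so s_i* = α_i.
NE contributions = (4, 1, 4); S = 9.
W^NE = (Σα)·S − ½Σα_i² = 9² − ½·33 = 64.5.
Planner sets s_i = Σα_j = 9 for every i, so S^SO = 3·9 = 27.
W^SO = (Σα)·S^SO − ½·3·(Σα)² = (3/2)·9² = 121.5.
Deadweight loss = W^SO − W^NE = 57.

57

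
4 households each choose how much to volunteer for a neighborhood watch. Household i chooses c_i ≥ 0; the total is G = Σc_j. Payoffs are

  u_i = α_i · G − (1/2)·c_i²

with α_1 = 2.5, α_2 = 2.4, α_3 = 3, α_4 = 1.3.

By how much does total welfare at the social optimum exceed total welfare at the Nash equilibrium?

95.99

Household i's FOC: ∂u_i/∂c_i = α_i − c_i = 0, so c_i* = α_i.
NE contributions = (2.5, 2.4, 3, 1.3); G = 9.2.
W^NE = (Σα)·G − ½Σα_i² = 9.2² − ½·22.7 = 73.29.
Planner sets c_i = Σα_j = 9.2 for every i, so G^SO = 4·9.2 = 36.8.
W^SO = (Σα)·G^SO − ½·4·(Σα)² = (4/2)·9.2² = 169.28.
Deadweight loss = W^SO − W^NE = 95.99.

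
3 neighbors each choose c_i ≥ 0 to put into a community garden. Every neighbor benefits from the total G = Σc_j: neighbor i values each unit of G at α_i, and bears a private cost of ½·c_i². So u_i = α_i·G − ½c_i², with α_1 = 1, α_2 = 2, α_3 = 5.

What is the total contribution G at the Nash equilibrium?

Neighbor i's FOC: ∂u_i/∂c_i = α_i − c_i = 0, so c_i* = α_i.
NE contributions = (1, 2, 5); G = 8.

8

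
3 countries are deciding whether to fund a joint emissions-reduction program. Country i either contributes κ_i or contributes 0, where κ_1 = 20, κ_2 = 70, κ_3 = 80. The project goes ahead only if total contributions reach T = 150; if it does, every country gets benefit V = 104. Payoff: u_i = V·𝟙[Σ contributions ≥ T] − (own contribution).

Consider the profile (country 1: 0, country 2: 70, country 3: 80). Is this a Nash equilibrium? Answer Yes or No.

Yes

Total = 150 ≥ 150: provided.
Country 1 (pledges 0, payoff 104): pledging 20 → total 170, payoff 84. No gain.
Country 2 (pledges 70, payoff 34): dropping to 0 → total 80, payoff 0. No gain.
Country 3 (pledges 80, payoff 24): dropping to 0 → total 70, payoff 0. No gain.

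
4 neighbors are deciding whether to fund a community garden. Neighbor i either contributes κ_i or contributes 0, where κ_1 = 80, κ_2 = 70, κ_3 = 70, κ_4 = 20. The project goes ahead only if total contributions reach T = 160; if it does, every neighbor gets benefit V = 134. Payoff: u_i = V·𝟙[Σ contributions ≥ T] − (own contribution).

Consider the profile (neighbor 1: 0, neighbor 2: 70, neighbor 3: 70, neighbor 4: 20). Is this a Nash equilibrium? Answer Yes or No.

Total = 160 ≥ 160: provided.
Neighbor 1 (pledges 0, payoff 134): pledging 80 → total 240, payoff 54. No gain.
Neighbor 2 (pledges 70, payoff 64): dropping to 0 → total 90, payoff 0. No gain.
Neighbor 3 (pledges 70, payoff 64): dropping to 0 → total 90, payoff 0. No gain.
Neighbor 4 (pledges 20, payoff 114): dropping to 0 → total 140, payoff 0. No gain.

Yes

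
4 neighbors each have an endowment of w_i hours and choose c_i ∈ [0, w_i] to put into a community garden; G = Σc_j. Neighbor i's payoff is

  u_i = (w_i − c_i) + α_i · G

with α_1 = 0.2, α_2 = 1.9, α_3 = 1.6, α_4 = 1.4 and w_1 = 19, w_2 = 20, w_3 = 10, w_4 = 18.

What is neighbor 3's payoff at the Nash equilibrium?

∂u_i/∂c_i = α_i − 1, so neighbor i contributes w_i if α_i > 1, else 0.
α_i > 1 for i ∈ {2, 3, 4}; NE contributions (0, 20, 10, 18), G = 48.
u_3 = (10 − 10) + 1.6·48 = 76.8.

76.8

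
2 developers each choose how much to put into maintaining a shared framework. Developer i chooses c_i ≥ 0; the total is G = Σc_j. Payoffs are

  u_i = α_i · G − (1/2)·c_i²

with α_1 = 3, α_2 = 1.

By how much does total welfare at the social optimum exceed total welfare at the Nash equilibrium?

5

Developer i's FOC: ∂u_i/∂c_i = α_i − c_i = 0, so c_i* = α_i.
NE contributions = (3, 1); G = 4.
W^NE = (Σα)·G − ½Σα_i² = 4² − ½·10 = 11.
Planner sets c_i = Σα_j = 4 for every i, so G^SO = 2·4 = 8.
W^SO = (Σα)·G^SO − ½·2·(Σα)² = (2/2)·4² = 16.
Deadweight loss = W^SO − W^NE = 5.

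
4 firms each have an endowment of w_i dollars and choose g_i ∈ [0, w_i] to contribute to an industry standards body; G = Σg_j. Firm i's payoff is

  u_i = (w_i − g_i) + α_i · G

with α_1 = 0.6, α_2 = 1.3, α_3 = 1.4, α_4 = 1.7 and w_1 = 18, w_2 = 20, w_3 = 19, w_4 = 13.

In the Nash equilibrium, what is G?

52

∂u_i/∂g_i = α_i − 1, so firm i contributes w_i if α_i > 1, else 0.
α_i > 1 for i ∈ {2, 3, 4}; NE contributions (0, 20, 19, 13), G = 52.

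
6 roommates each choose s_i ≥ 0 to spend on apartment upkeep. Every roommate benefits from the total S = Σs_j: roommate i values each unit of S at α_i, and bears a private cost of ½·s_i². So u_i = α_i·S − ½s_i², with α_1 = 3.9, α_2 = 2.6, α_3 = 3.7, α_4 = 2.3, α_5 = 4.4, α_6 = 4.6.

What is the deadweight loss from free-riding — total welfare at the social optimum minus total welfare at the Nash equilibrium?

Roommate i's FOC: ∂u_i/∂s_i = α_i − s_i = 0, so s_i* = α_i.
NE contributions = (3.9, 2.6, 3.7, 2.3, 4.4, 4.6); S = 21.5.
W^NE = (Σα)·S − ½Σα_i² = 21.5² − ½·81.47 = 421.515.
Planner sets s_i = Σα_j = 21.5 for every i, so S^SO = 6·21.5 = 129.
W^SO = (Σα)·S^SO − ½·6·(Σα)² = (6/2)·21.5² = 1386.75.
Deadweight loss = W^SO − W^NE = 965.235.

965.235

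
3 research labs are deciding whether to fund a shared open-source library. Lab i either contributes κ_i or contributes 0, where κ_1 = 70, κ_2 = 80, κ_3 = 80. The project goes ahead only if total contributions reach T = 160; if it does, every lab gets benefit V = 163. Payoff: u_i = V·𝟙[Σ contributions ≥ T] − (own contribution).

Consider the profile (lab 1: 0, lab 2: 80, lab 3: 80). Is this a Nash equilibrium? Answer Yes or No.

Total = 160 ≥ 160: provided.
Lab 1 (pledges 0, payoff 163): pledging 70 → total 230, payoff 93. No gain.
Lab 2 (pledges 80, payoff 83): dropping to 0 → total 80, payoff 0. No gain.
Lab 3 (pledges 80, payoff 83): dropping to 0 → total 80, payoff 0. No gain.

Yes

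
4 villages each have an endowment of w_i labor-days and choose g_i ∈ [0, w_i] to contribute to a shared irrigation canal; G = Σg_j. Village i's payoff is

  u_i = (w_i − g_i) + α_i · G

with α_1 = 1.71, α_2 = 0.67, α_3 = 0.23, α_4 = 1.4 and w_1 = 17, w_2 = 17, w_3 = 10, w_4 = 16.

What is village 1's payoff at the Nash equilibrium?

56.43

∂u_i/∂g_i = α_i − 1, so village i contributes w_i if α_i > 1, else 0.
α_i > 1 for i ∈ {1, 4}; NE contributions (17, 0, 0, 16), G = 33.
u_1 = (17 − 17) + 1.71·33 = 56.43.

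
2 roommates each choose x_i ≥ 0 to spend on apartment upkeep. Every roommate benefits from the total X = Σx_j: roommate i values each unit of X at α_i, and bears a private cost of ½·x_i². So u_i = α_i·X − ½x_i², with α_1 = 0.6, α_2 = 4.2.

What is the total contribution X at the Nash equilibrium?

4.8

Roommate i's FOC: ∂u_i/∂x_i = α_i − x_i = 0, so x_i* = α_i.
NE contributions = (0.6, 4.2); X = 4.8.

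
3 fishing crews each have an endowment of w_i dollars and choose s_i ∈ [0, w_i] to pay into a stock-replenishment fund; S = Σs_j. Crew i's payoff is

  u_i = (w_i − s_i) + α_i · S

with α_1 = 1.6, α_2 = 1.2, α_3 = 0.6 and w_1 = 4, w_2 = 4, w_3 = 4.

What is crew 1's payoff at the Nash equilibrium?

12.8

∂u_i/∂s_i = α_i − 1, so crew i contributes w_i if α_i > 1, else 0.
α_i > 1 for i ∈ {1, 2}; NE contributions (4, 4, 0), S = 8.
u_1 = (4 − 4) + 1.6·8 = 12.8.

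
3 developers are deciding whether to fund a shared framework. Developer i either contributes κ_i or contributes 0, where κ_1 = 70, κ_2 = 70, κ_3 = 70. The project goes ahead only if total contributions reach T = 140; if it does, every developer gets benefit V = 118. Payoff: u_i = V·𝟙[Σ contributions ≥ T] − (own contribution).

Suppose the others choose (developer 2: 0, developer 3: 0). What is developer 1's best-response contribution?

Others' total = 0. Even contributing 70 gives 70 < 140: no benefit either way.
Best response: 0.

0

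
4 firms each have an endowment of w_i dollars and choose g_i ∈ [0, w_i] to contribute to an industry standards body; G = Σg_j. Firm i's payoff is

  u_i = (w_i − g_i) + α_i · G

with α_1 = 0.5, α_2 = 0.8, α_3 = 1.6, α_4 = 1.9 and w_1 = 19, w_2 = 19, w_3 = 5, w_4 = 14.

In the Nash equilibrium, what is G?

19

∂u_i/∂g_i = α_i − 1, so firm i contributes w_i if α_i > 1, else 0.
α_i > 1 for i ∈ {3, 4}; NE contributions (0, 0, 5, 14), G = 19.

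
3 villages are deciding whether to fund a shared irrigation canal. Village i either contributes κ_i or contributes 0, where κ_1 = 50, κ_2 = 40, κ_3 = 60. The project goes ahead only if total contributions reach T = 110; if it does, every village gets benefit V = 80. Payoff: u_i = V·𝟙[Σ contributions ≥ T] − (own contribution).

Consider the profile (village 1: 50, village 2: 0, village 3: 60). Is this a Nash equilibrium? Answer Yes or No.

Yes

Total = 110 ≥ 110: provided.
Village 1 (pledges 50, payoff 30): dropping to 0 → total 60, payoff 0. No gain.
Village 2 (pledges 0, payoff 80): pledging 40 → total 150, payoff 40. No gain.
Village 3 (pledges 60, payoff 20): dropping to 0 → total 50, payoff 0. No gain.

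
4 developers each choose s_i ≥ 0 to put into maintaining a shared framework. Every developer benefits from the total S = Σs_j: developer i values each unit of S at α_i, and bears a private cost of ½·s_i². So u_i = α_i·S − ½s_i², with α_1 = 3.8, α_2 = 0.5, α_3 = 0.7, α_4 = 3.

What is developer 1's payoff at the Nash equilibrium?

23.18

Developer i's FOC: ∂u_i/∂s_i = α_i − s_i = 0, so s_i* = α_i.
NE contributions = (3.8, 0.5, 0.7, 3); S = 8.
u_1 = α_1·S − ½·(s_1)² = 3.8·8 − ½·3.8² = 23.18.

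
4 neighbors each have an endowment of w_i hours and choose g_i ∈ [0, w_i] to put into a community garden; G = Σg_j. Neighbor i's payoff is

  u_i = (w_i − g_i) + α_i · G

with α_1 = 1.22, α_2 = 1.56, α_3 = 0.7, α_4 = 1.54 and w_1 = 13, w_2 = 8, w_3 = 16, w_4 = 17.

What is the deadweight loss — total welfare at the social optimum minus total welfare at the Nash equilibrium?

64.32

∂u_i/∂g_i = α_i − 1, so neighbor i contributes w_i if α_i > 1, else 0.
α_i > 1 for i ∈ {1, 2, 4}; NE contributions (13, 8, 0, 17), G = 38.
W^NE = Σw_i − G^NE + (Σα_i)·G^NE = 54 + 4.02·38 = 206.76.
Planner: ∂(Σu_j)/∂g_i = Σα_j − 1 = 4.02 > 0, so everyone contributes w_i; G^SO = 54, W^SO = 54 + 4.02·54 = 271.08.
Deadweight loss = 64.32.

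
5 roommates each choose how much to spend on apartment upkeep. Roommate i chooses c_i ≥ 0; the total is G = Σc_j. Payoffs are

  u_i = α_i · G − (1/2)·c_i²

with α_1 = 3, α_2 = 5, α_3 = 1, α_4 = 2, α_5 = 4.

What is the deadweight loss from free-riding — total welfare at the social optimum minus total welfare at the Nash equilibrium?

365

Roommate i's FOC: ∂u_i/∂c_i = α_i − c_i = 0, so c_i* = α_i.
NE contributions = (3, 5, 1, 2, 4); G = 15.
W^NE = (Σα)·G − ½Σα_i² = 15² − ½·55 = 197.5.
Planner sets c_i = Σα_j = 15 for every i, so G^SO = 5·15 = 75.
W^SO = (Σα)·G^SO − ½·5·(Σα)² = (5/2)·15² = 562.5.
Deadweight loss = W^SO − W^NE = 365.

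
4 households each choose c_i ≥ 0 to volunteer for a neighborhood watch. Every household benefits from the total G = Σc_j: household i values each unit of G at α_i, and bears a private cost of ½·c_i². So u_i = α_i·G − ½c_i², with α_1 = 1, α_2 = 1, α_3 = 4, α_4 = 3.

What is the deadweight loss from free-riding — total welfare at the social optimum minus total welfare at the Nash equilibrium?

94.5

Household i's FOC: ∂u_i/∂c_i = α_i − c_i = 0, so c_i* = α_i.
NE contributions = (1, 1, 4, 3); G = 9.
W^NE = (Σα)·G − ½Σα_i² = 9² − ½·27 = 67.5.
Planner sets c_i = Σα_j = 9 for every i, so G^SO = 4·9 = 36.
W^SO = (Σα)·G^SO − ½·4·(Σα)² = (4/2)·9² = 162.
Deadweight loss = W^SO − W^NE = 94.5.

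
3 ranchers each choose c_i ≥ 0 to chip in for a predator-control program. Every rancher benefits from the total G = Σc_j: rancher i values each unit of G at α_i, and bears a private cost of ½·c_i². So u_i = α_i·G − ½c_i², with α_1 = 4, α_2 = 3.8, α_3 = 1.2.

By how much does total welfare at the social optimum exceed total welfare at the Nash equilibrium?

56.44

Rancher i's FOC: ∂u_i/∂c_i = α_i − c_i = 0, so c_i* = α_i.
NE contributions = (4, 3.8, 1.2); G = 9.
W^NE = (Σα)·G − ½Σα_i² = 9² − ½·31.88 = 65.06.
Planner sets c_i = Σα_j = 9 for every i, so G^SO = 3·9 = 27.
W^SO = (Σα)·G^SO − ½·3·(Σα)² = (3/2)·9² = 121.5.
Deadweight loss = W^SO − W^NE = 56.44.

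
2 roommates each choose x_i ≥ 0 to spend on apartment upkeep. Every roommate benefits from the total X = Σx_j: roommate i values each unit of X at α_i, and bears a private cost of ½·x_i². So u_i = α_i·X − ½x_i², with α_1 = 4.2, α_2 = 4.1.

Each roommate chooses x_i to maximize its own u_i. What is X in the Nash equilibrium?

Roommate i's FOC: ∂u_i/∂x_i = α_i − x_i = 0, so x_i* = α_i.
NE contributions = (4.2, 4.1); X = 8.3.

8.3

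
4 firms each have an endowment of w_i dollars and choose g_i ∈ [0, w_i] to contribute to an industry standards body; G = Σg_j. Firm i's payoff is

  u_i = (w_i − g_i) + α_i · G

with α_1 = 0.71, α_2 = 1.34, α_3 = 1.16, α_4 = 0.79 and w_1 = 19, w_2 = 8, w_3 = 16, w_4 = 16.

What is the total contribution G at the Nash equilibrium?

24

∂u_i/∂g_i = α_i − 1, so firm i contributes w_i if α_i > 1, else 0.
α_i > 1 for i ∈ {2, 3}; NE contributions (0, 8, 16, 0), G = 24.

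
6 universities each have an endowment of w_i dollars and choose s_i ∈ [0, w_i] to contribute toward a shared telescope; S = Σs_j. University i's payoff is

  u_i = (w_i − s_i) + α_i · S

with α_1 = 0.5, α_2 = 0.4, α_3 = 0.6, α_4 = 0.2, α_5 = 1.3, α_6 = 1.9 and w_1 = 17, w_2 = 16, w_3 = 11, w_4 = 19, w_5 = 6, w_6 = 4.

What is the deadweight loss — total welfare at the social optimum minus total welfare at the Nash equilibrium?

245.7

∂u_i/∂s_i = α_i − 1, so university i contributes w_i if α_i > 1, else 0.
α_i > 1 for i ∈ {5, 6}; NE contributions (0, 0, 0, 0, 6, 4), S = 10.
W^NE = Σw_i − S^NE + (Σα_i)·S^NE = 73 + 3.9·10 = 112.
Planner: ∂(Σu_j)/∂s_i = Σα_j − 1 = 3.9 > 0, so everyone contributes w_i; S^SO = 73, W^SO = 73 + 3.9·73 = 357.7.
Deadweight loss = 245.7.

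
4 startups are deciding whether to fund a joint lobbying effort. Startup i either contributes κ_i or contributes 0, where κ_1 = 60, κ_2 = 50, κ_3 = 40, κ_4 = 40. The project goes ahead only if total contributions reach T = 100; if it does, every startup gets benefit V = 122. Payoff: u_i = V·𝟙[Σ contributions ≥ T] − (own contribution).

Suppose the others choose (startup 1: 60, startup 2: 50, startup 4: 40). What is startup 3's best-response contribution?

0

Others' total = 150 ≥ 100; contributing adds cost 40 for no extra benefit.
Best response: 0.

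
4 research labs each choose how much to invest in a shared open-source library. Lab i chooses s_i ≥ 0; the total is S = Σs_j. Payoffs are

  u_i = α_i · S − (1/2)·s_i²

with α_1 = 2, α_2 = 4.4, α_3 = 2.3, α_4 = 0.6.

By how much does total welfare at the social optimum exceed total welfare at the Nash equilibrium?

100.995

Lab i's FOC: ∂u_i/∂s_i = α_i − s_i = 0, so s_i* = α_i.
NE contributions = (2, 4.4, 2.3, 0.6); S = 9.3.
W^NE = (Σα)·S − ½Σα_i² = 9.3² − ½·29.01 = 71.985.
Planner sets s_i = Σα_j = 9.3 for every i, so S^SO = 4·9.3 = 37.2.
W^SO = (Σα)·S^SO − ½·4·(Σα)² = (4/2)·9.3² = 172.98.
Deadweight loss = W^SO − W^NE = 100.995.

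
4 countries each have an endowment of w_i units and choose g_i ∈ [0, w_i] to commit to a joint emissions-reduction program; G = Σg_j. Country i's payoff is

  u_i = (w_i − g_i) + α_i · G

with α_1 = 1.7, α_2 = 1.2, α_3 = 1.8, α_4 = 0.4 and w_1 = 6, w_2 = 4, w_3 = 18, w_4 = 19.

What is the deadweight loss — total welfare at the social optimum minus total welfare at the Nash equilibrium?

77.9

∂u_i/∂g_i = α_i − 1, so country i contributes w_i if α_i > 1, else 0.
α_i > 1 for i ∈ {1, 2, 3}; NE contributions (6, 4, 18, 0), G = 28.
W^NE = Σw_i − G^NE + (Σα_i)·G^NE = 47 + 4.1·28 = 161.8.
Planner: ∂(Σu_j)/∂g_i = Σα_j − 1 = 4.1 > 0, so everyone contributes w_i; G^SO = 47, W^SO = 47 + 4.1·47 = 239.7.
Deadweight loss = 77.9.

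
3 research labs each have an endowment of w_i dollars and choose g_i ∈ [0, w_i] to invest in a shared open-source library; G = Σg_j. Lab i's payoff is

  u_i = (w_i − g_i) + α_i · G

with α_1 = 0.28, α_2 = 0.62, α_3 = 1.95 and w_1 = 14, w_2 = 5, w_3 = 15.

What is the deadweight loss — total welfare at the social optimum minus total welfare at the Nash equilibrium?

35.15

∂u_i/∂g_i = α_i − 1, so lab i contributes w_i if α_i > 1, else 0.
α_i > 1 for i ∈ {3}; NE contributions (0, 0, 15), G = 15.
W^NE = Σw_i − G^NE + (Σα_i)·G^NE = 34 + 1.85·15 = 61.75.
Planner: ∂(Σu_j)/∂g_i = Σα_j − 1 = 1.85 > 0, so everyone contributes w_i; G^SO = 34, W^SO = 34 + 1.85·34 = 96.9.
Deadweight loss = 35.15.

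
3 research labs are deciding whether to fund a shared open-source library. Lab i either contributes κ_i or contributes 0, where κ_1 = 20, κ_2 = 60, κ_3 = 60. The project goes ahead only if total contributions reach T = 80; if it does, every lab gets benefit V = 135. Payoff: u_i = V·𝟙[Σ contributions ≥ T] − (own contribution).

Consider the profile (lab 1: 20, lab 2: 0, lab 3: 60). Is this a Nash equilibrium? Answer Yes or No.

Yes

Total = 80 ≥ 80: provided.
Lab 1 (pledges 20, payoff 115): dropping to 0 → total 60, payoff 0. No gain.
Lab 2 (pledges 0, payoff 135): pledging 60 → total 140, payoff 75. No gain.
Lab 3 (pledges 60, payoff 75): dropping to 0 → total 20, payoff 0. No gain.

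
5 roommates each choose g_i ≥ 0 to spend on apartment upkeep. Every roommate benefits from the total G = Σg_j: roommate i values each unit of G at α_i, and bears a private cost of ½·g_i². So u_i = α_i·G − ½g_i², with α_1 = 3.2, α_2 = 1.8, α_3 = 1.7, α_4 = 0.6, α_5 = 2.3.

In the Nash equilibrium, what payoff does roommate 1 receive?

25.6

Roommate i's FOC: ∂u_i/∂g_i = α_i − g_i = 0, so g_i* = α_i.
NE contributions = (3.2, 1.8, 1.7, 0.6, 2.3); G = 9.6.
u_1 = α_1·G − ½·(g_1)² = 3.2·9.6 − ½·3.2² = 25.6.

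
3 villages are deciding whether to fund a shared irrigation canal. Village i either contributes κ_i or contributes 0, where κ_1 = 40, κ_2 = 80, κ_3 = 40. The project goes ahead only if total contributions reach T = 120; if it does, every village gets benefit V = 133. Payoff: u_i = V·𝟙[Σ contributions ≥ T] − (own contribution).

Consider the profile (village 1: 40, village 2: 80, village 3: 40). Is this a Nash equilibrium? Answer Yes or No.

No

Total = 160 ≥ 120: provided.
Village 1 (pledges 40, payoff 93): dropping to 0 → total 120, payoff 133. Profitable deviation.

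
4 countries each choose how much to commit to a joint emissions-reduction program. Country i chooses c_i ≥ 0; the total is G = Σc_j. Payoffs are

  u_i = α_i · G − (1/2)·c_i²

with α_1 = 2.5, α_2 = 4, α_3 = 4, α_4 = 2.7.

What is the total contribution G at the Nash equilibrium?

Country i's FOC: ∂u_i/∂c_i = α_i − c_i = 0, so c_i* = α_i.
NE contributions = (2.5, 4, 4, 2.7); G = 13.2.

13.2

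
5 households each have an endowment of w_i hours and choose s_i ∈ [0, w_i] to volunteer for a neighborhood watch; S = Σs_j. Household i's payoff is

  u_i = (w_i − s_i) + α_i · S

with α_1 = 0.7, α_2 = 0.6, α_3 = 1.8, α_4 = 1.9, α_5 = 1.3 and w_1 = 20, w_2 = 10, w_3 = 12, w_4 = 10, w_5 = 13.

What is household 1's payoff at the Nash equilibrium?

44.5

∂u_i/∂s_i = α_i − 1, so household i contributes w_i if α_i > 1, else 0.
α_i > 1 for i ∈ {3, 4, 5}; NE contributions (0, 0, 12, 10, 13), S = 35.
u_1 = (20 − 0) + 0.7·35 = 44.5.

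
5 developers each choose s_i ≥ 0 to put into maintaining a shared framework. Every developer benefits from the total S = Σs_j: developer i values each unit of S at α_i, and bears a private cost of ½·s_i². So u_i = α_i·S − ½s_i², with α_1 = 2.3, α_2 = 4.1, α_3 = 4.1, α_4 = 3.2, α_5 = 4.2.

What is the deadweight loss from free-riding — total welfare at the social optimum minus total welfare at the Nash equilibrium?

Developer i's FOC: ∂u_i/∂s_i = α_i − s_i = 0, so s_i* = α_i.
NE contributions = (2.3, 4.1, 4.1, 3.2, 4.2); S = 17.9.
W^NE = (Σα)·S − ½Σα_i² = 17.9² − ½·66.79 = 287.015.
Planner sets s_i = Σα_j = 17.9 for every i, so S^SO = 5·17.9 = 89.5.
W^SO = (Σα)·S^SO − ½·5·(Σα)² = (5/2)·17.9² = 801.025.
Deadweight loss = W^SO − W^NE = 514.01.

514.01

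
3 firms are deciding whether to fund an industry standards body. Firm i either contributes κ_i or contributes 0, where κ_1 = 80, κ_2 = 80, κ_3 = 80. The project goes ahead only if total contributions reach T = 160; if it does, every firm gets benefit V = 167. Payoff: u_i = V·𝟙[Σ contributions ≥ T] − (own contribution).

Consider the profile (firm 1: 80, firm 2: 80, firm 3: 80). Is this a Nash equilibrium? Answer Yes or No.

No

Total = 240 ≥ 160: provided.
Firm 1 (pledges 80, payoff 87): dropping to 0 → total 160, payoff 167. Profitable deviation.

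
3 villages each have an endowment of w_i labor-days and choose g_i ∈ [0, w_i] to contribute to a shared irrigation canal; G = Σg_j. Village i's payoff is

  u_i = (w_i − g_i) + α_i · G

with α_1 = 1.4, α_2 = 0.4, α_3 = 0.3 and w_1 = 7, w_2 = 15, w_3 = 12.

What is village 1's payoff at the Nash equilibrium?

9.8

∂u_i/∂g_i = α_i − 1, so village i contributes w_i if α_i > 1, else 0.
α_i > 1 for i ∈ {1}; NE contributions (7, 0, 0), G = 7.
u_1 = (7 − 7) + 1.4·7 = 9.8.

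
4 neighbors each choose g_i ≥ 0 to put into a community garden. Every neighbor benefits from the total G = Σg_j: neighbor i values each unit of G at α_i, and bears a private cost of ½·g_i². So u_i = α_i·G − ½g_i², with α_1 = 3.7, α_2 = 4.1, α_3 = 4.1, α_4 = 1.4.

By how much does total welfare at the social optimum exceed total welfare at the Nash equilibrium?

201.525

Neighbor i's FOC: ∂u_i/∂g_i = α_i − g_i = 0, so g_i* = α_i.
NE contributions = (3.7, 4.1, 4.1, 1.4); G = 13.3.
W^NE = (Σα)·G − ½Σα_i² = 13.3² − ½·49.27 = 152.255.
Planner sets g_i = Σα_j = 13.3 for every i, so G^SO = 4·13.3 = 53.2.
W^SO = (Σα)·G^SO − ½·4·(Σα)² = (4/2)·13.3² = 353.78.
Deadweight loss = W^SO − W^NE = 201.525.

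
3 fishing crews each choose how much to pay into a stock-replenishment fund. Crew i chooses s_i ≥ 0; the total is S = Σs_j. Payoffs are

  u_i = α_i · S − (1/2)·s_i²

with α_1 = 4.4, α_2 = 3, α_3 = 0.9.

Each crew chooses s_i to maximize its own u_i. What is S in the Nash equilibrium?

Crew i's FOC: ∂u_i/∂s_i = α_i − s_i = 0, so s_i* = α_i.
NE contributions = (4.4, 3, 0.9); S = 8.3.

8.3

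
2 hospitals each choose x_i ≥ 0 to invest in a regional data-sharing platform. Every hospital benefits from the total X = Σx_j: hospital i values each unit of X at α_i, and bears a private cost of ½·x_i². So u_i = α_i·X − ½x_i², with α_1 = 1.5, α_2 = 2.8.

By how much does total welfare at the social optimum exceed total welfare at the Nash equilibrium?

Hospital i's FOC: ∂u_i/∂x_i = α_i − x_i = 0, so x_i* = α_i.
NE contributions = (1.5, 2.8); X = 4.3.
W^NE = (Σα)·X − ½Σα_i² = 4.3² − ½·10.09 = 13.445.
Planner sets x_i = Σα_j = 4.3 for every i, so X^SO = 2·4.3 = 8.6.
W^SO = (Σα)·X^SO − ½·2·(Σα)² = (2/2)·4.3² = 18.49.
Deadweight loss = W^SO − W^NE = 5.045.

5.045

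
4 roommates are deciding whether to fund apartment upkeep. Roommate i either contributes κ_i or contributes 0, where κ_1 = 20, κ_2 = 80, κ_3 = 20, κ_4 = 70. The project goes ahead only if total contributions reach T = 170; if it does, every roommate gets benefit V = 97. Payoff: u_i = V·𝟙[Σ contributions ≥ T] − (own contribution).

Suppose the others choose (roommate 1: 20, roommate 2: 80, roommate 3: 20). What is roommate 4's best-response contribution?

Others' total = 120. Contributing 70 brings total to 190 ≥ 170: gain V − κ_4 = 27.
Best response: 70.

70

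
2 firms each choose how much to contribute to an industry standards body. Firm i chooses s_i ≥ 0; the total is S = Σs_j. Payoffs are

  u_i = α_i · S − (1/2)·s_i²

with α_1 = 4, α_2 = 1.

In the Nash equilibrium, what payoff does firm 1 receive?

12

Firm i's FOC: ∂u_i/∂s_i = α_i − s_i = 0, so s_i* = α_i.
NE contributions = (4, 1); S = 5.
u_1 = α_1·S − ½·(s_1)² = 4·5 − ½·4² = 12.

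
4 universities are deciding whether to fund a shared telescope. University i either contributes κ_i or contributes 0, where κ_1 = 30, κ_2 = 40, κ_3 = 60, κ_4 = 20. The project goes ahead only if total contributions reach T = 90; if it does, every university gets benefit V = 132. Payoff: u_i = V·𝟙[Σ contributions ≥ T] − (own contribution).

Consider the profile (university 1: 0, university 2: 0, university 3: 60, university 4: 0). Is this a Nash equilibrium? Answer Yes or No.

No

Total = 60 < 90: not provided.
University 1 (pledges 0, payoff 0): pledging 30 → total 90, payoff 102. Profitable deviation.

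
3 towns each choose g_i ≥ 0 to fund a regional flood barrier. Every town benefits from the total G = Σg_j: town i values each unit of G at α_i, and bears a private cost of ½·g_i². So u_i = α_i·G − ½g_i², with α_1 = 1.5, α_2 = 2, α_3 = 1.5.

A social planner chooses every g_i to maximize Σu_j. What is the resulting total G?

Planner FOC: ∂(Σu_j)/∂g_i = (Σα_j) − g_i = 0, so g_i^SO = Σα_j = 5 for every i; G^SO = 15.

15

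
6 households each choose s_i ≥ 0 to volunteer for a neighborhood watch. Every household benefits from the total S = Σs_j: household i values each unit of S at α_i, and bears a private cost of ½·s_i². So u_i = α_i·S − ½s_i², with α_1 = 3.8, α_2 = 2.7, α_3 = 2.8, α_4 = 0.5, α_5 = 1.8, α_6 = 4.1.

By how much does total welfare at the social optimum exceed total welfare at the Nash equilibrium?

Household i's FOC: ∂u_i/∂s_i = α_i − s_i = 0, so s_i* = α_i.
NE contributions = (3.8, 2.7, 2.8, 0.5, 1.8, 4.1); S = 15.7.
W^NE = (Σα)·S − ½Σα_i² = 15.7² − ½·49.87 = 221.555.
Planner sets s_i = Σα_j = 15.7 for every i, so S^SO = 6·15.7 = 94.2.
W^SO = (Σα)·S^SO − ½·6·(Σα)² = (6/2)·15.7² = 739.47.
Deadweight loss = W^SO − W^NE = 517.915.

517.915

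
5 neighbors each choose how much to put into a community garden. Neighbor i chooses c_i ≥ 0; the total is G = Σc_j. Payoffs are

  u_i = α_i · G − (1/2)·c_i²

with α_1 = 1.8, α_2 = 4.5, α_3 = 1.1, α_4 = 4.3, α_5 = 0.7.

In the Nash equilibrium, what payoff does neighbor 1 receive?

20.7

Neighbor i's FOC: ∂u_i/∂c_i = α_i − c_i = 0, so c_i* = α_i.
NE contributions = (1.8, 4.5, 1.1, 4.3, 0.7); G = 12.4.
u_1 = α_1·G − ½·(c_1)² = 1.8·12.4 − ½·1.8² = 20.7.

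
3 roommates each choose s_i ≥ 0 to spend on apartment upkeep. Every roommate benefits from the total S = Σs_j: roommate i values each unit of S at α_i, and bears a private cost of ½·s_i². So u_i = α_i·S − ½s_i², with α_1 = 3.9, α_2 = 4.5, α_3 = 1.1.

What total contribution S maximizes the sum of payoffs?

28.5

Planner FOC: ∂(Σu_j)/∂s_i = (Σα_j) − s_i = 0, so s_i^SO = Σα_j = 9.5 for every i; S^SO = 28.5.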